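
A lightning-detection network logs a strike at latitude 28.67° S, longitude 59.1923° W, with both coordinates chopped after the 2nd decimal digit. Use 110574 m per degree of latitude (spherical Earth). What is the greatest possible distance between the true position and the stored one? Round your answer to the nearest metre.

Truncating at 2 decimal places can drop up to a full unit in the last place, so each coordinate may be off by as much as 0.01°.
N–S: 0.01° × 110574 m/° = 1105.74 m.
East–west component at 28.67°: 0.01° × 110574 × cos 28.67° ≈ 0.01 × 97017.3 ≈ 970.173 m.
Combining orthogonally: (1105.74² + 970.173²)^½ ≈ 1471.02 m.

1471 metres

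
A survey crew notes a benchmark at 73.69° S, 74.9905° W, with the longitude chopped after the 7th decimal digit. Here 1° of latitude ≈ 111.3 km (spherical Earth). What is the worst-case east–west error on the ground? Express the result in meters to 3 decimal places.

Truncating at 7 decimal places can drop up to a full unit in the last place, so the longitude may be off by as much as 1e-07°.
At latitude 73.69° a degree of longitude spans 111300 m × cos 73.69° = 111300 × 0.2808 ≈ 31256.8 m.
So at most 1e-07° × 31256.8 ≈ 0.00312568 m east–west.

0.003 meters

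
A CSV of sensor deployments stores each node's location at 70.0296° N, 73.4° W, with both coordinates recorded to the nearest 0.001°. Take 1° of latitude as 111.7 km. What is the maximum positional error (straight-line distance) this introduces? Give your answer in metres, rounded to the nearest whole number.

59 metres

Rounding to 3 decimal places leaves each coordinate within ±0.0005° of the true value.
N–S: 0.0005° × 111700 m/° = 55.85 m.
E–W at 70.0296°: 0.0005° × 111700 × cos 70.0296° = 0.0005 × 111700 × 0.3415 ≈ 19.0747 m.
Combining orthogonally: (55.85² + 19.0747²)^½ ≈ 59.0175 m.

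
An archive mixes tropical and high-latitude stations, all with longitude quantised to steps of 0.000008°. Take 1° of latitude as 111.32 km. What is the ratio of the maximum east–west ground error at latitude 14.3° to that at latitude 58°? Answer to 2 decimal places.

With a 0.000008° grid the true value lies within half a step, ±0.000008°/2 = ±4e-06°, of the stored one.
At 14.3°: 4e-06° × 111320 × cos 14.3° = 4e-06 × 111320 × 0.9690 ≈ 0.43148 m.
Error at 58° = 4e-06° × 111320 × cos 58° ≈ 0.44528 × 0.5299 = 0.23596 m.
Ratio: 0.43148 / 0.23596 = cos 14.3° / cos 58° ≈ 1.8286.

1.83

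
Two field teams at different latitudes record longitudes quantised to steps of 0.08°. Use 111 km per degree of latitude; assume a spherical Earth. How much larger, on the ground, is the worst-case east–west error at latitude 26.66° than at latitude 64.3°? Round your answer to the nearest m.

2043 m

With a 0.08° grid the true value lies within half a step, ±0.08°/2 = ±0.04°, of the stored one.
Error at 26.66° = 0.04° × 111000 × cos 26.66° ≈ 4440 × 0.8937 = 3968 m.
Error at 64.3° = 0.04° × 111000 × cos 64.3° ≈ 4440 × 0.4337 = 1925.4 m.
Difference: 3968 − 1925.4 = 2042.5 m.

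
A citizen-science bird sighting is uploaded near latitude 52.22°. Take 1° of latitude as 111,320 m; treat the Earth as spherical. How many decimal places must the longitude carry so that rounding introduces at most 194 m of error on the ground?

At 52.22° one degree of longitude covers 111320 × cos 52.22° ≈ 111320 × 0.6126 ≈ 68198.1 m.
Rounding to N decimal places gives at most 0.5 × 10⁻ᴺ degrees of error, i.e. 0.5 × 10⁻ᴺ × 68198.1 m.
Setting 34099.1 × 10⁻ᴺ ≤ 194 gives 10ᴺ ≥ 175.8, i.e. N ≥ 2.24.
So 3 decimal places suffice (34.1 m); 2 would allow up to 341 m.

3 decimal places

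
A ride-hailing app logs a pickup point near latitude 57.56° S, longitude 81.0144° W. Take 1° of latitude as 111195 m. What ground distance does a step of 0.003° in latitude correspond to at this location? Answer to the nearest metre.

Along a meridian 0.003° is 0.003 × 111195 = 333.585 m.

334 metres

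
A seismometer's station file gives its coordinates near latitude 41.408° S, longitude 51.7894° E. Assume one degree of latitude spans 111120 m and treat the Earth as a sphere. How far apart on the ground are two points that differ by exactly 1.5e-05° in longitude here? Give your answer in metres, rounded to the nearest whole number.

1 metres

1.5e-05° of longitude at 41.408° is 1.5e-05 × 111120 × cos 41.408° ≈ 1.5e-05 × 83342.1 = 1.25013 m.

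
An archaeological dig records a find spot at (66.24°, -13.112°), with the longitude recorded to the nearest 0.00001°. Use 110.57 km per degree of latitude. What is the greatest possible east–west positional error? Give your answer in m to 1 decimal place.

Rounding to 5 decimal places leaves the longitude within ±5e-06° of the true value.
Parallels shrink by cos φ, so at 66.24° a degree of longitude is 110570 × 0.4029 ≈ 44549.4 m.
So at most 5e-06° × 44549.4 ≈ 0.222747 m east–west.

0.2 m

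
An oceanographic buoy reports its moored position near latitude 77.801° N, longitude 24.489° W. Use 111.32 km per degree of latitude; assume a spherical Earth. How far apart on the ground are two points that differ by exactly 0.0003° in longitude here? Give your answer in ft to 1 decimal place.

23.2 ft

One degree of longitude here spans 111320 × cos 77.801° = 111320 × 0.2113 ≈ 23522.8 m; 0.0003° of that is 7.05683 m.
Converting: 7.05683 m × 3.2808 ft/m ≈ 23.152 ft.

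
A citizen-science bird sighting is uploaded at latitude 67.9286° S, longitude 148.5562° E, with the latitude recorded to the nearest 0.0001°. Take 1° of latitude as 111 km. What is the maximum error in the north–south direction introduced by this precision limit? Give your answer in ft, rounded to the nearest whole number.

Rounding to 4 decimal places leaves the latitude within ±5e-05° of the true value.
So the N–S error is at most 5e-05 × 111000 = 5.55 m.
Converting: 5.55 m × 3.2808 ft/m ≈ 18.209 ft.

18 ft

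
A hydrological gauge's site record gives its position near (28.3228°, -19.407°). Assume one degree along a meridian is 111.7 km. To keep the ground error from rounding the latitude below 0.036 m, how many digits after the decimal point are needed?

7 decimal places

One degree of latitude covers 111700 m.
Rounding to N decimal places gives at most 0.5 × 10⁻ᴺ degrees of error, i.e. 0.5 × 10⁻ᴺ × 111700 m.
Setting 55850 × 10⁻ᴺ ≤ 0.036 gives 10ᴺ ≥ 1.551e+06, i.e. N ≥ 6.19.
At 6 places the error can reach 0.0558 m, but 7 places keeps it to 0.00558 m.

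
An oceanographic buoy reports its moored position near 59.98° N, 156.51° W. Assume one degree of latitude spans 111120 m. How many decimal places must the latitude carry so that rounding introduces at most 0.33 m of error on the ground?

One degree of latitude covers 111120 m.
N decimal places → at most half a unit in the last place, 0.5 × 10⁻ᴺ° = 111120/2 × 10⁻ᴺ m.
Setting 55560 × 10⁻ᴺ ≤ 0.33 gives 10ᴺ ≥ 1.684e+05, i.e. N ≥ 5.23.
At 5 places the error can reach 0.556 m, but 6 places keeps it to 0.0556 m.

6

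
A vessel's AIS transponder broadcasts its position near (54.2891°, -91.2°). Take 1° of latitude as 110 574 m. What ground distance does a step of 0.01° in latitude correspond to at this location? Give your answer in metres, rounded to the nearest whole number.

1106 metres

Along a meridian 0.01° is 0.01 × 110574 = 1105.74 m.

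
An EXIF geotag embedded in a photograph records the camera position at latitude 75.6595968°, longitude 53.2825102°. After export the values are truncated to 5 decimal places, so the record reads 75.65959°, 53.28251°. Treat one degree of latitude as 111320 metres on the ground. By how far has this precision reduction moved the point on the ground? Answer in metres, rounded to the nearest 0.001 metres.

0.757 metres

The latitude changed by +0.0000068° and the longitude by +0.0000002°.
N–S: 0.0000068° × 111320 m/° = 0.756976 m.
E–W at 75.6596°: 0.0000002° × 111320 × cos 75.6596° = 0.0000002 × 111320 × 0.2477 ≈ 0.0055144 m.
Distance: √(0.756976² + 0.0055144²) ≈ 0.756996 m.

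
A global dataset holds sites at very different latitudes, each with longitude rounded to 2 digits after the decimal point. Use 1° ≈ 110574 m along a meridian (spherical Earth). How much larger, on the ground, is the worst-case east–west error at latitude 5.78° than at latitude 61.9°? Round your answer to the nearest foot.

950 feet

Rounding to 2 decimal places leaves the longitude within ±0.005° of the true value.
Error at 5.78° = 0.005° × 110574 × cos 5.78° ≈ 552.87 × 0.9949 = 550.06 m.
At 61.9°: 0.005° × 110574 × cos 61.9° = 0.005 × 110574 × 0.4710 ≈ 260.41 m.
Difference: 550.06 − 260.41 = 289.65 m.
Converting: 289.651 m × 3.2808 ft/m ≈ 950.3 ft.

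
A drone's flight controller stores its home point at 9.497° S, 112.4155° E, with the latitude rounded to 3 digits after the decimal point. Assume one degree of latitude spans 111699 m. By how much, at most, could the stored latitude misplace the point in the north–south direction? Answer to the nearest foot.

183 feet

Rounding to 3 decimal places leaves the latitude within ±0.0005° of the true value.
North–south distance: 0.0005° × 111699 m/° = 55.8495 m.
In feet: 55.8495 m ÷ 0.3048 ≈ 183.23 ft.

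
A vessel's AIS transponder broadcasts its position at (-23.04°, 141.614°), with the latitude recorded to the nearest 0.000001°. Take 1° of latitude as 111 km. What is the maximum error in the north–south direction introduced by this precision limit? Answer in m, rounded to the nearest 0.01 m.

Rounding to 6 decimal places leaves the latitude within ±5e-07° of the true value.
So the N–S error is at most 5e-07 × 111000 = 0.0555 m.

0.06 m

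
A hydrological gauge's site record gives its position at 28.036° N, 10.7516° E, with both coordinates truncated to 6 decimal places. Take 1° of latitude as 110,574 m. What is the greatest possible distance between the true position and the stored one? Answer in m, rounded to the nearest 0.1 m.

0.1 m

Truncating at 6 decimal places can drop up to a full unit in the last place, so each coordinate may be off by as much as 1e-06°.
N–S: 1e-06° × 110574 m/° = 0.110574 m.
E–W at 28.036°: 1e-06° × 110574 × cos 28.036° = 1e-06 × 110574 × 0.8827 ≈ 0.0975984 m.
Combining orthogonally: (0.110574² + 0.0975984²)^½ ≈ 0.147486 m.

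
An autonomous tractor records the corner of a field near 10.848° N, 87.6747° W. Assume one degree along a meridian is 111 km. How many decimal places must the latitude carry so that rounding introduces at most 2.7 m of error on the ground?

5 decimal places

One degree of latitude covers 111000 m.
N decimal places → at most half a unit in the last place, 0.5 × 10⁻ᴺ° = 111000/2 × 10⁻ᴺ m.
Setting 55500 × 10⁻ᴺ ≤ 2.7 gives 10ᴺ ≥ 2.056e+04, i.e. N ≥ 4.31.
N = 4 would give 5.55 m (too coarse); N = 5 gives 0.555 m ≤ 2.7 m.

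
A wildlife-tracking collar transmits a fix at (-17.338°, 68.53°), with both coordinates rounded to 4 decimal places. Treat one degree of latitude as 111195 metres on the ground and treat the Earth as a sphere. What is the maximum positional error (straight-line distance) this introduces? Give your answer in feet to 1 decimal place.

25.2 feet

Rounding to 4 decimal places leaves each coordinate within ±5e-05° of the true value.
North–south component: 5e-05° × 111195 = 5.55975 m.
E–W at 17.338°: 5e-05° × 111195 × cos 17.338° = 5e-05 × 111195 × 0.9546 ≈ 5.30713 m.
Combining orthogonally: (5.55975² + 5.30713²)^½ ≈ 7.68612 m.
In feet: 7.68612 m ÷ 0.3048 ≈ 25.217 ft.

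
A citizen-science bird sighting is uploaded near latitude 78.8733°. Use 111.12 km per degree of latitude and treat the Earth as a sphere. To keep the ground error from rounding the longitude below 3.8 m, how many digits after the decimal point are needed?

4 decimal places

At 78.8733° one degree of longitude covers 111120 × cos 78.8733° ≈ 111120 × 0.1930 ≈ 21443.9 m.
With N decimal places the half-ulp bound is 0.5·10⁻ᴺ°, or 0.5·10⁻ᴺ × 21443.9 m on the ground.
Setting 10721.9 × 10⁻ᴺ ≤ 3.8 gives 10ᴺ ≥ 2822, i.e. N ≥ 3.45.
So 4 decimal places suffice (1.07 m); 3 would allow up to 10.7 m.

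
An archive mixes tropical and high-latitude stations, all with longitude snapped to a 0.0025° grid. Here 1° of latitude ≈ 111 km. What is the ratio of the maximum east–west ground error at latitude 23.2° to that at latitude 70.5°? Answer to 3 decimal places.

2.753

With a 0.0025° grid the true value lies within half a step, ±0.0025°/2 = ±0.00125°, of the stored one.
At 23.2°: 0.00125° × 111000 × cos 23.2° = 0.00125 × 111000 × 0.9191 ≈ 127.53 m.
Error at 70.5° = 0.00125° × 111000 × cos 70.5° ≈ 138.75 × 0.3338 = 46.316 m.
The ratio reduces to cos 23.2° / cos 70.5° = 0.9191/0.3338 ≈ 2.7535.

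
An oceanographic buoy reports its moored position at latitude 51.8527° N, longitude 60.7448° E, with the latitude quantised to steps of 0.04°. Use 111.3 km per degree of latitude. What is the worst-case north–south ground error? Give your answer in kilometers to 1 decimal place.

2.2 kilometers

With a 0.04° grid the true value lies within half a step, ±0.04°/2 = ±0.02°, of the stored one.
Along the meridian that is 0.02° × 111300 m/° = 2226 m.
That is 2226 m = 2.226 km.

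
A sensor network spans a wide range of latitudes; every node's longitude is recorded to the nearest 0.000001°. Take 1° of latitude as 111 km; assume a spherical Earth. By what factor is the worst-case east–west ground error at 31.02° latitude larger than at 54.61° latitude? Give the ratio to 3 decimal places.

1.480

Rounding to 6 decimal places leaves the longitude within ±5e-07° of the true value.
At 31.02°: 5e-07° × 111000 × cos 31.02° = 5e-07 × 111000 × 0.8570 ≈ 0.047563 m.
Error at 54.61° = 5e-07° × 111000 × cos 54.61° ≈ 0.0555 × 0.5791 = 0.032142 m.
Ratio: 0.047563 / 0.032142 = cos 31.02° / cos 54.61° ≈ 1.4798.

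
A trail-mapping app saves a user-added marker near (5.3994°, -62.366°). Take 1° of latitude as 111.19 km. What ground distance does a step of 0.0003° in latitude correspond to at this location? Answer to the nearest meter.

33 meters

0.0003° × 111190 m/° = 33.357 m.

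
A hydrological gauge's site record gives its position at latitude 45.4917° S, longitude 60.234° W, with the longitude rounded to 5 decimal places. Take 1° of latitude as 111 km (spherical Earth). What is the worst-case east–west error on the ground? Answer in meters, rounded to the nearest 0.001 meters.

Rounding to 5 decimal places leaves the longitude within ±5e-06° of the true value.
One degree of longitude at 45.4917° is 111000 × cos 45.4917° ≈ 111000 × 0.7010 = 77812.4 m.
So at most 5e-06° × 77812.4 ≈ 0.389062 m east–west.

0.389 meters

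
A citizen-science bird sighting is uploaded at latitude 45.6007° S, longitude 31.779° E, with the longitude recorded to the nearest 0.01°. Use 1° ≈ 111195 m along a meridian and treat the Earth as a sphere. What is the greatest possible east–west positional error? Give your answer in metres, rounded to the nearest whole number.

Rounding to 2 decimal places leaves the longitude within ±0.005° of the true value.
Parallels shrink by cos φ, so at 45.6007° a degree of longitude is 111195 × 0.6997 ≈ 77798.1 m.
Maximum E–W displacement: 0.005 × 77798.1 = 388.99 m.

389 metres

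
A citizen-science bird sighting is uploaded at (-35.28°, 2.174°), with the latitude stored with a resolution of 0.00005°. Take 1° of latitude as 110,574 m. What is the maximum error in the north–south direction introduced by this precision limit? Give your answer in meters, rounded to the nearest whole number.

With a 0.00005° grid the true value lies within half a step, ±0.00005°/2 = ±2.5e-05°, of the stored one.
So the N–S error is at most 2.5e-05 × 110574 = 2.76435 m.

3 meters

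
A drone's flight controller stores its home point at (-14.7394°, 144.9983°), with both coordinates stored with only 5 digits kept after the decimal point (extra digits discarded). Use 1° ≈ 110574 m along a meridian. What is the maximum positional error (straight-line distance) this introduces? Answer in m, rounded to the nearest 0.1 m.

Truncating at 5 decimal places can drop up to a full unit in the last place, so each coordinate may be off by as much as 1e-05°.
North–south component: 1e-05° × 110574 = 1.10574 m.
Longitude error → 1e-05 × 110574 × cos 14.7394° = 1e-05 × 110574 × 0.9671 ≈ 1.06935 m.
The two errors are perpendicular, so the maximum displacement is √(1.10574² + 1.06935²) ≈ 1.53824 m.

1.5 m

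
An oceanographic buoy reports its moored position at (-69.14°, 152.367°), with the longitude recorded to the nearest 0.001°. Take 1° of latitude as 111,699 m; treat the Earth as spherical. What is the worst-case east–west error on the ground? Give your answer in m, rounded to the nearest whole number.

Rounding to 3 decimal places leaves the longitude within ±0.0005° of the true value.
One degree of longitude at 69.14° is 111699 × cos 69.14° ≈ 111699 × 0.3561 = 39774.4 m.
So at most 0.0005° × 39774.4 ≈ 19.8872 m east–west.

20 m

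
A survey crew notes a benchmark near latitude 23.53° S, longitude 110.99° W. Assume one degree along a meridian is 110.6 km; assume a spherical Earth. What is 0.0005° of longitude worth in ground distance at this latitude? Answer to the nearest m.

51 m

0.0005° of longitude at 23.53° is 0.0005 × 110600 × cos 23.53° ≈ 0.0005 × 101404 = 50.7019 m.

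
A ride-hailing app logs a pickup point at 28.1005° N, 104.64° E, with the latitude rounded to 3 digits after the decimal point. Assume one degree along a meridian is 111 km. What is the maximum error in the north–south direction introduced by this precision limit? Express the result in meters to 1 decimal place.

Rounding to 3 decimal places leaves the latitude within ±0.0005° of the true value.
North–south distance: 0.0005° × 111000 m/° = 55.5 m.

55.5 meters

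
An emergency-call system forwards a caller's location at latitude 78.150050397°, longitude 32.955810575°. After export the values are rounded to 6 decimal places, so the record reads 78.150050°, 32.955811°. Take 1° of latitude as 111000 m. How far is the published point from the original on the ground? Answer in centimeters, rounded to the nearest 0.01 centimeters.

Δlat = 78.150050397 − 78.150050 = +0.000000397°; Δlon = 32.955810575 − 32.955811 = -0.000000425°.
N–S: 0.000000397° × 111000 m/° = 0.044067 m.
East–west at this latitude: -0.000000425° × 111000 × cos 78.15° ≈ -0.000000425 × 22793.8 = -0.00968736 m.
Hypotenuse of the two orthogonal shifts: √(0.044067² + 0.00968736²) = 0.0451192 m.
That is 0.0451192 m = 4.5119 cm.

4.51 centimeters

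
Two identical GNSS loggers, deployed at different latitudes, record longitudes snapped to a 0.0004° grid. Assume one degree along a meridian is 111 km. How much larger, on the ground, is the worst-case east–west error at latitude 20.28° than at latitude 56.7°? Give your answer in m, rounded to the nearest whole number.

9 m

With a 0.0004° grid the true value lies within half a step, ±0.0004°/2 = ±0.0002°, of the stored one.
Error at 20.28° = 0.0002° × 111000 × cos 20.28° ≈ 22.2 × 0.9380 = 20.824 m.
Error at 56.7° = 0.0002° × 111000 × cos 56.7° ≈ 22.2 × 0.5490 = 12.188 m.
So the lower-latitude error exceeds the higher by 20.824 − 12.188 = 8.6355 m.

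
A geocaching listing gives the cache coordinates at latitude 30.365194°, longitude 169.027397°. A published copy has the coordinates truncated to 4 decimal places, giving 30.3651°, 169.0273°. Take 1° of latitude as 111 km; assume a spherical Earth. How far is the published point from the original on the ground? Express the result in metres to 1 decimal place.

Δlat = 30.365194 − 30.3651 = +0.000094°; Δlon = 169.027397 − 169.0273 = +0.000097°.
N–S: 0.000094° × 111000 m/° = 10.434 m.
East–west at this latitude: 0.000097° × 111000 × cos 30.3651° ≈ 0.000097 × 95773.2 = 9.29 m.
Combined displacement = (10.434² + 9.29²)^½ ≈ 13.9704 m.

14.0 metres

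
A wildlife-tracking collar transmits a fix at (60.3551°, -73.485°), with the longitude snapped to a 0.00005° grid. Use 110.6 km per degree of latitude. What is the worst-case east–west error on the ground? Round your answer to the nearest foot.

With a 0.00005° grid the true value lies within half a step, ±0.00005°/2 = ±2.5e-05°, of the stored one.
At latitude 60.3551° a degree of longitude spans 110600 m × cos 60.3551° = 110600 × 0.4946 ≈ 54705.3 m.
Maximum E–W displacement: 2.5e-05 × 54705.3 = 1.36763 m.
In feet: 1.36763 m ÷ 0.3048 ≈ 4.487 ft.

4 feet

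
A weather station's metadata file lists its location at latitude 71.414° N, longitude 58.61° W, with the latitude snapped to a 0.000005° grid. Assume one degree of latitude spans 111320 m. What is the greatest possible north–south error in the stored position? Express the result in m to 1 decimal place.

0.3 m

With a 0.000005° grid the true value lies within half a step, ±0.000005°/2 = ±2.5e-06°, of the stored one.
So the N–S error is at most 2.5e-06 × 111320 = 0.2783 m.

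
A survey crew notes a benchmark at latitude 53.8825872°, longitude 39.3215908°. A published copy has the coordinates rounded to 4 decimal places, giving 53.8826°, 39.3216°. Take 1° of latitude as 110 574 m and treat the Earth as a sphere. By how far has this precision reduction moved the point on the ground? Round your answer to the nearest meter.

2 meters

The latitude changed by -0.0000128° and the longitude by -0.0000092°.
North–south shift: -0.0000128 × 110574 = -1.41535 m.
East–west at this latitude: -0.0000092° × 110574 × cos 53.8826° ≈ -0.0000092 × 65176.9 = -0.599628 m.
Hypotenuse of the two orthogonal shifts: √(1.41535² + 0.599628²) = 1.53713 m.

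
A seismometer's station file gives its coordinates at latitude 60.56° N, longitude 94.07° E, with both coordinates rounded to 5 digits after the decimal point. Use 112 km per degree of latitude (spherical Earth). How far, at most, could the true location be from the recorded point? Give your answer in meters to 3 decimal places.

Rounding to 5 decimal places leaves each coordinate within ±5e-06° of the true value.
North–south component: 5e-06° × 112000 = 0.56 m.
E–W at 60.56°: 5e-06° × 112000 × cos 60.56° = 5e-06 × 112000 × 0.4915 ≈ 0.275247 m.
Combining orthogonally: (0.56² + 0.275247²)^½ ≈ 0.623988 m.

0.624 meters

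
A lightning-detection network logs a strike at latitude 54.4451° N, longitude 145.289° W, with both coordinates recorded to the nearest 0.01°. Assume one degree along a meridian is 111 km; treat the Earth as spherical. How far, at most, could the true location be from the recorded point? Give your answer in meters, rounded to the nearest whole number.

Rounding to 2 decimal places leaves each coordinate within ±0.005° of the true value.
N–S: 0.005° × 111000 m/° = 555 m.
Longitude error → 0.005 × 111000 × cos 54.4451° = 0.005 × 111000 × 0.5815 ≈ 322.723 m.
Worst case both components are at the extreme and orthogonal: √(555² + 322.723²) ≈ 642.009 m.

642 meters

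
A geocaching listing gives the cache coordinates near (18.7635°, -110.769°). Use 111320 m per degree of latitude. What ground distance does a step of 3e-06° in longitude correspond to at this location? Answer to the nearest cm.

3e-06° of longitude at 18.7635° is 3e-06 × 111320 × cos 18.7635° ≈ 3e-06 × 105404 = 0.316211 m.
That is 0.316211 m = 31.621 cm.

32 cm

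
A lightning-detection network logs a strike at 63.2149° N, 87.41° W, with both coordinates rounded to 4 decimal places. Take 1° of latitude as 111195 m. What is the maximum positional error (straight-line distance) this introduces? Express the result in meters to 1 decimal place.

Rounding to 4 decimal places leaves each coordinate within ±5e-05° of the true value.
Latitude error → 5e-05 × 111195 = 5.55975 m along the meridian.
East–west component at 63.2149°: 5e-05° × 111195 × cos 63.2149° ≈ 5e-05 × 50109.5 ≈ 2.50548 m.
Worst case both components are at the extreme and orthogonal: √(5.55975² + 2.50548²) ≈ 6.09822 m.

6.1 meters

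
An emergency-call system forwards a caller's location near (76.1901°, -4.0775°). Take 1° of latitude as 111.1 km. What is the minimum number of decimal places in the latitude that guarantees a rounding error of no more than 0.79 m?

5 decimal places

One degree of latitude covers 111100 m.
With N decimal places the half-ulp bound is 0.5·10⁻ᴺ°, or 0.5·10⁻ᴺ × 111100 m on the ground.
Need 0.5 × 111100 × 10⁻ᴺ ≤ 0.79 → 10⁻ᴺ ≤ 1.422e-05, so N ≥ 4.85.
At 4 places the error can reach 5.56 m, but 5 places keeps it to 0.555 m.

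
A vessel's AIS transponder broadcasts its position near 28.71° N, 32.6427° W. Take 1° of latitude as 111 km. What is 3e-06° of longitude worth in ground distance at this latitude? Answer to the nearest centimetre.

One degree of longitude here spans 111000 × cos 28.71° = 111000 × 0.8771 ≈ 97353.9 m; 3e-06° of that is 0.292062 m.
That is 0.292062 m = 29.206 cm.

29 centimetres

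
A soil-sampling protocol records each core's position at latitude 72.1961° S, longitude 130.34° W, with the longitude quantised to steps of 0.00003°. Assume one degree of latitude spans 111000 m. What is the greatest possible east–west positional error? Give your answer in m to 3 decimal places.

With a 0.00003° grid the true value lies within half a step, ±0.00003°/2 = ±1.5e-05°, of the stored one.
One degree of longitude at 72.1961° is 111000 × cos 72.1961° ≈ 111000 × 0.3058 = 33939.4 m.
Maximum E–W displacement: 1.5e-05 × 33939.4 = 0.509091 m.

0.509 m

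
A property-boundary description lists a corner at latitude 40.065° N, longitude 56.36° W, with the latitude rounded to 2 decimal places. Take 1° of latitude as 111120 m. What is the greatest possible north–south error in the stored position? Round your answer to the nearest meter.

556 meters

Rounding to 2 decimal places leaves the latitude within ±0.005° of the true value.
Along the meridian that is 0.005° × 111120 m/° = 555.6 m.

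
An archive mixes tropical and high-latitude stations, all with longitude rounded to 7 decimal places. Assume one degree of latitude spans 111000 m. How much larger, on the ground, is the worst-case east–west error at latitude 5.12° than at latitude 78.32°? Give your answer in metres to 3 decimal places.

0.004 metres

Rounding to 7 decimal places leaves the longitude within ±5e-08° of the true value.
Error at 5.12° = 5e-08° × 111000 × cos 5.12° ≈ 0.00555 × 0.9960 = 0.0055279 m.
At 78.32°: 5e-08° × 111000 × cos 78.32° = 5e-08 × 111000 × 0.2024 ≈ 0.0011236 m.
So the lower-latitude error exceeds the higher by 0.0055279 − 0.0011236 = 0.0044043 m.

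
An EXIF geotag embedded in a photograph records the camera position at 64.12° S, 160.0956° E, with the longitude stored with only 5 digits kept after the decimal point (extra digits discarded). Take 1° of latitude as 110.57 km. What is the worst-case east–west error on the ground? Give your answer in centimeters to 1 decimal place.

Truncating at 5 decimal places can drop up to a full unit in the last place, so the longitude may be off by as much as 1e-05°.
One degree of longitude at 64.12° is 110570 × cos 64.12° ≈ 110570 × 0.4365 = 48262.5 m.
Maximum E–W displacement: 1e-05 × 48262.5 = 0.482625 m.
That is 0.482625 m = 48.262 cm.

48.3 centimeters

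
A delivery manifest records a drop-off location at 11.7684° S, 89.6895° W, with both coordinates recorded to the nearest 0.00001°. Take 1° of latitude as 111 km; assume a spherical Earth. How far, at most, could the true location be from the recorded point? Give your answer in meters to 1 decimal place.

Rounding to 5 decimal places leaves each coordinate within ±5e-06° of the true value.
North–south component: 5e-06° × 111000 = 0.555 m.
East–west component at 11.7684°: 5e-06° × 111000 × cos 11.7684° ≈ 5e-06 × 108667 ≈ 0.543334 m.
Combining orthogonally: (0.555² + 0.543334²)^½ ≈ 0.776683 m.

0.8 meters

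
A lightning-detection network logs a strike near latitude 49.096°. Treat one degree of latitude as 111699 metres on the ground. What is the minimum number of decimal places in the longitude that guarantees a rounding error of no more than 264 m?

At 49.096° one degree of longitude covers 111699 × cos 49.096° ≈ 111699 × 0.6548 ≈ 73139.8 m.
Rounding to N decimal places gives at most 0.5 × 10⁻ᴺ degrees of error, i.e. 0.5 × 10⁻ᴺ × 73139.8 m.
Need 0.5 × 73139.8 × 10⁻ᴺ ≤ 264 → 10⁻ᴺ ≤ 7.219e-03, so N ≥ 2.14.
So 3 decimal places suffice (36.6 m); 2 would allow up to 366 m.

3 decimal places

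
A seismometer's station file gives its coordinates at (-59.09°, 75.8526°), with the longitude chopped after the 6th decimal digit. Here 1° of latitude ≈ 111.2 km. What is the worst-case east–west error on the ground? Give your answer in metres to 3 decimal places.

Truncating at 6 decimal places can drop up to a full unit in the last place, so the longitude may be off by as much as 1e-06°.
Parallels shrink by cos φ, so at 59.09° a degree of longitude is 111200 × 0.5137 ≈ 57122.4 m.
Maximum E–W displacement: 1e-06 × 57122.4 = 0.0571224 m.

0.057 metres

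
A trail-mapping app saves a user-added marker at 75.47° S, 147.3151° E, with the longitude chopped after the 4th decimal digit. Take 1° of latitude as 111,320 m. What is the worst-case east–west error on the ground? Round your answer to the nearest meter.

Truncating at 4 decimal places can drop up to a full unit in the last place, so the longitude may be off by as much as 0.0001°.
At latitude 75.47° a degree of longitude spans 111320 m × cos 75.47° = 111320 × 0.2509 ≈ 27928.7 m.
East–west error: 0.0001° × 27928.7 m/° ≈ 2.79287 m.

3 meters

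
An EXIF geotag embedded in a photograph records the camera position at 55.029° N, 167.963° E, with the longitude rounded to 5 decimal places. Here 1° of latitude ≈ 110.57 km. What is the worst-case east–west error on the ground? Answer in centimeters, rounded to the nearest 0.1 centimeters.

31.7 centimeters

Rounding to 5 decimal places leaves the longitude within ±5e-06° of the true value.
Parallels shrink by cos φ, so at 55.029° a degree of longitude is 110570 × 0.5732 ≈ 63374.5 m.
Maximum E–W displacement: 5e-06 × 63374.5 = 0.316872 m.
That is 0.316872 m = 31.687 cm.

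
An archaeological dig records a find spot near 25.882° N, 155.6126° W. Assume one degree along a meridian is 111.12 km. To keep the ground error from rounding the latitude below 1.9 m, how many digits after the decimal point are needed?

5

One degree of latitude covers 111120 m.
N decimal places → at most half a unit in the last place, 0.5 × 10⁻ᴺ° = 111120/2 × 10⁻ᴺ m.
Need 0.5 × 111120 × 10⁻ᴺ ≤ 1.9 → 10⁻ᴺ ≤ 3.420e-05, so N ≥ 4.47.
At 4 places the error can reach 5.56 m, but 5 places keeps it to 0.556 m.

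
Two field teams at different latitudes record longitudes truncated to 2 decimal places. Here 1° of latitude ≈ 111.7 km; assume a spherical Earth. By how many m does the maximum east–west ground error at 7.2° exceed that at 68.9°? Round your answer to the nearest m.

Truncating at 2 decimal places can drop up to a full unit in the last place, so the longitude may be off by as much as 0.01°.
Error at 7.2° = 0.01° × 111700 × cos 7.2° ≈ 1117 × 0.9921 = 1108.2 m.
Error at 68.9° = 0.01° × 111700 × cos 68.9° ≈ 1117 × 0.3600 = 402.12 m.
So the lower-latitude error exceeds the higher by 1108.2 − 402.12 = 706.08 m.

706 m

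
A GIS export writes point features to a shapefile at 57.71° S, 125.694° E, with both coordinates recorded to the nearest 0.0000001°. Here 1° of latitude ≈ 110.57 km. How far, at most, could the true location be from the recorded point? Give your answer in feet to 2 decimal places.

Rounding to 7 decimal places leaves each coordinate within ±5e-08° of the true value.
North–south component: 5e-08° × 110570 = 0.0055285 m.
E–W at 57.71°: 5e-08° × 110570 × cos 57.71° = 5e-08 × 110570 × 0.5342 ≈ 0.00295335 m.
The two errors are perpendicular, so the maximum displacement is √(0.0055285² + 0.00295335²) ≈ 0.0062679 m.
In feet: 0.0062679 m ÷ 0.3048 ≈ 0.020564 ft.

0.02 feet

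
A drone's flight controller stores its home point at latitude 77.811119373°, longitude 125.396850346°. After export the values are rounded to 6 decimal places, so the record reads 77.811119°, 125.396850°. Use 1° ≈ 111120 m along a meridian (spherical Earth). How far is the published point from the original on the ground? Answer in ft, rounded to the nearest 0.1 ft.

0.1 ft

The latitude changed by +0.000000373° and the longitude by +0.000000346°.
N–S: 0.000000373° × 111120 m/° = 0.0414478 m.
East–west at this latitude: 0.000000346° × 111120 × cos 77.8111° ≈ 0.000000346 × 23461.3 = 0.00811762 m.
Distance: √(0.0414478² + 0.00811762²) ≈ 0.0422352 m.
In feet: 0.0422352 m ÷ 0.3048 ≈ 0.13857 ft.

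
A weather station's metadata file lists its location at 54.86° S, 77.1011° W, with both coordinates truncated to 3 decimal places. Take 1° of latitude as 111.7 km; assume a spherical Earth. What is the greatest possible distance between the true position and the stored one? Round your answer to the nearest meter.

129 meters

Truncating at 3 decimal places can drop up to a full unit in the last place, so each coordinate may be off by as much as 0.001°.
N–S: 0.001° × 111700 m/° = 111.7 m.
East–west component at 54.86°: 0.001° × 111700 × cos 54.86° ≈ 0.001 × 64291.9 ≈ 64.2919 m.
Worst case both components are at the extreme and orthogonal: √(111.7² + 64.2919²) ≈ 128.881 m.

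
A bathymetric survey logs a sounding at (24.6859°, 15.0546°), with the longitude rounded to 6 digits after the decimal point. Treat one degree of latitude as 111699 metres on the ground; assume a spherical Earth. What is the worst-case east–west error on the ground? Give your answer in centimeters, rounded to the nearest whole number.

Rounding to 6 decimal places leaves the longitude within ±5e-07° of the true value.
One degree of longitude at 24.6859° is 111699 × cos 24.6859° ≈ 111699 × 0.9086 = 101491 m.
Maximum E–W displacement: 5e-07 × 101491 = 0.0507455 m.
That is 0.0507455 m = 5.0745 cm.

5 centimeters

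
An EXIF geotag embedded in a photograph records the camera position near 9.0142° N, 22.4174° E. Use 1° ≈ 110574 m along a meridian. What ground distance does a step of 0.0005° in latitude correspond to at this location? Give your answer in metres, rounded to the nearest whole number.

0.0005° × 110574 m/° = 55.287 m.

55 metres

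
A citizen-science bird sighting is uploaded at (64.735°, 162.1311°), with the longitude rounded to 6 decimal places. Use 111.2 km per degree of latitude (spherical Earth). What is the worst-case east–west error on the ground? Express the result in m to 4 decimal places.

Rounding to 6 decimal places leaves the longitude within ±5e-07° of the true value.
At latitude 64.735° a degree of longitude spans 111200 m × cos 64.735° = 111200 × 0.4268 ≈ 47460.8 m.
Maximum E–W displacement: 5e-07 × 47460.8 = 0.0237304 m.

0.0237 m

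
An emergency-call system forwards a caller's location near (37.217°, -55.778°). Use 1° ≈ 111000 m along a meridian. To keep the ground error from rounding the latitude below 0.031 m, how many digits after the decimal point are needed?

7 decimal places

One degree of latitude covers 111000 m.
Rounding to N decimal places gives at most 0.5 × 10⁻ᴺ degrees of error, i.e. 0.5 × 10⁻ᴺ × 111000 m.
Need 0.5 × 111000 × 10⁻ᴺ ≤ 0.031 → 10⁻ᴺ ≤ 5.586e-07, so N ≥ 6.25.
So 7 decimal places suffice (0.00555 m); 6 would allow up to 0.0555 m.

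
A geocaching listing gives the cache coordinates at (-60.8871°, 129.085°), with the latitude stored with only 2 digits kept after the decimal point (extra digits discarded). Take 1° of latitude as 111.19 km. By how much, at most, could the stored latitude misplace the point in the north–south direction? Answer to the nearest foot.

3648 feet

Truncating at 2 decimal places can drop up to a full unit in the last place, so the latitude may be off by as much as 0.01°.
North–south distance: 0.01° × 111190 m/° = 1111.9 m.
In feet: 1111.9 m ÷ 0.3048 ≈ 3648 ft.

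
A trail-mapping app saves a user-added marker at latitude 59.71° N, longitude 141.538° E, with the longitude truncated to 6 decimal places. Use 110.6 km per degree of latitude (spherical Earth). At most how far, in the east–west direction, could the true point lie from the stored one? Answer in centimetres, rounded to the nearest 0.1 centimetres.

Truncating at 6 decimal places can drop up to a full unit in the last place, so the longitude may be off by as much as 1e-06°.
One degree of longitude at 59.71° is 110600 × cos 59.71° ≈ 110600 × 0.5044 = 55784.1 m.
So at most 1e-06° × 55784.1 ≈ 0.0557841 m east–west.
That is 0.0557841 m = 5.5784 cm.

5.6 centimetres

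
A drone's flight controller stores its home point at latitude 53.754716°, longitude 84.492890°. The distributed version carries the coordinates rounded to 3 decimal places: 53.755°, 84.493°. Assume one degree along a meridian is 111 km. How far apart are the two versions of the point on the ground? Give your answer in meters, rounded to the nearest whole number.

32 meters

Δlat = 53.754716 − 53.755 = -0.000284°; Δlon = 84.492890 − 84.493 = -0.000110°.
North–south shift: -0.000284 × 111000 = -31.524 m.
East–west at this latitude: -0.000110° × 111000 × cos 53.755° ≈ -0.000110 × 65627.6 = -7.21903 m.
Combined displacement = (31.524² + 7.21903²)^½ ≈ 32.34 m.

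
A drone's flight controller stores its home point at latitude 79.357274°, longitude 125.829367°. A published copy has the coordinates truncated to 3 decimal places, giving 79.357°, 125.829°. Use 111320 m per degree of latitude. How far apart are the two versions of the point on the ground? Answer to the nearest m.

31 m

Δlat = 79.357274 − 79.357 = +0.000274°; Δlon = 125.829367 − 125.829 = +0.000367°.
N–S: 0.000274° × 111320 m/° = 30.5017 m.
E–W at 79.357°: 0.000367° × 111320 × cos 79.357° = 0.000367 × 111320 × 0.1847 ≈ 7.54536 m.
Hypotenuse of the two orthogonal shifts: √(30.5017² + 7.54536²) = 31.4211 m.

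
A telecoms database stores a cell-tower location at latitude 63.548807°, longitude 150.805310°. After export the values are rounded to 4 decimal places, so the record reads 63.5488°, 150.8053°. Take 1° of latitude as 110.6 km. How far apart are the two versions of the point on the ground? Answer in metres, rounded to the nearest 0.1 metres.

Δlat = 63.548807 − 63.5488 = +0.000007°; Δlon = 150.805310 − 150.8053 = +0.000010°.
North–south shift: 0.000007 × 110600 = 0.7742 m.
East–west at this latitude: 0.000010° × 110600 × cos 63.5488° ≈ 0.000010 × 49265.2 = 0.492652 m.
Hypotenuse of the two orthogonal shifts: √(0.7742² + 0.492652²) = 0.917655 m.

0.9 metres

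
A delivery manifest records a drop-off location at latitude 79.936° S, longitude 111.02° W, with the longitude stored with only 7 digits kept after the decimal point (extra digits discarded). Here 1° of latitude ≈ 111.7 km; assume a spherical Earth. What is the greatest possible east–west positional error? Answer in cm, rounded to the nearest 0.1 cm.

0.2 cm

Truncating at 7 decimal places can drop up to a full unit in the last place, so the longitude may be off by as much as 1e-07°.
Parallels shrink by cos φ, so at 79.936° a degree of longitude is 111700 × 0.1747 ≈ 19519.4 m.
Maximum E–W displacement: 1e-07 × 19519.4 = 0.00195194 m.
That is 0.00195194 m = 0.19519 cm.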